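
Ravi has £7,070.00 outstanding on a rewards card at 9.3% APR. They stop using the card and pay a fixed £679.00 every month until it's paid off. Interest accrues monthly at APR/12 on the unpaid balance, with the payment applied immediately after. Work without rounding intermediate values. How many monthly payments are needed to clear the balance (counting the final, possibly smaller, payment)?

11 months

Monthly rate r = 9.3%/12 = 0.775% = 0.00775.
Recurrence: B ← B·(1+r) − £679.00.
Month 1: interest £54.79; balance after payment £6,445.79.
Month 2: interest £49.95; balance after payment £5,816.75.
Closed form: n = −ln(1 − rB₀/P)/ln(1+r) = −ln(0.9193)/ln(1.00775) ≈ 10.899, so the balance reaches zero during payment 11.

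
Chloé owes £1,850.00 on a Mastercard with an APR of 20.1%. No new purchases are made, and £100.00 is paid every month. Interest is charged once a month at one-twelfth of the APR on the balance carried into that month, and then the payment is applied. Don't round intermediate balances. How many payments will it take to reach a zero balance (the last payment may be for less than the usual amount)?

23 payments

Monthly rate r = 20.1%/12 = 1.675% = 0.01675.
Recurrence: B ← B·(1+r) − £100.00.
Month 1: interest £30.99; balance after payment £1,780.99.
Month 2: interest £29.83; balance after payment £1,710.82.
Closed form: n = −ln(1 − rB₀/P)/ln(1+r) = −ln(0.69012)/ln(1.01675) ≈ 22.327, so the balance reaches zero during payment 23.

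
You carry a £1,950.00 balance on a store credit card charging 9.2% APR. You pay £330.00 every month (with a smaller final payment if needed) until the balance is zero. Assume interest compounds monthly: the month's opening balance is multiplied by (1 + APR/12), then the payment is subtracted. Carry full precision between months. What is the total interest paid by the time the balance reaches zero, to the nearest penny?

£53.27

Monthly rate r = 9.2%/12 = 0.766667% = 0.00766667.
Payoff takes n = ⌈−ln(1 − rB₀/P)/ln(1+r)⌉ = ⌈6.070⌉ = 7 payments; the last is £23.27.
Total paid = 6·£330.00 + £23.27 = £2,003.27.
Total interest = total paid − principal = £2,003.27 − £1,950.00 = £53.27.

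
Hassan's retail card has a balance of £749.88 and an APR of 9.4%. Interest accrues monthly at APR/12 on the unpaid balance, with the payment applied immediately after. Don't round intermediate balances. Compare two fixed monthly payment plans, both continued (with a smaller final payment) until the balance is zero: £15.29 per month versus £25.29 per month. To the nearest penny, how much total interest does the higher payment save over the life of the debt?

Monthly rate r = 9.4%/12 = 0.783333% = 0.00783333.
At £15.29/mo: n = ⌈−ln(1 − rB₀/P)/ln(1+r)⌉ = 63 payments (last £2.01); total interest = total paid − £749.88 = £200.11.
At £25.29/mo: 34 payments (last £22.12); total interest £106.81.
Interest saved = £200.11 − £106.81 = £93.30.

£93.30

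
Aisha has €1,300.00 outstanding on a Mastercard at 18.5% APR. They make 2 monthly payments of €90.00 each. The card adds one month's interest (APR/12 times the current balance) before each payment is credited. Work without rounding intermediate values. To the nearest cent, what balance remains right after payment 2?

Monthly rate r = 18.5%/12 = 1.54167% = 0.0154167.
Each month: B ← B·(1+r) − €90.00.
Month 1: interest €20.04; balance after payment €1,230.04.
Month 2: interest €18.96; balance after payment €1,159.00.

€1,159.00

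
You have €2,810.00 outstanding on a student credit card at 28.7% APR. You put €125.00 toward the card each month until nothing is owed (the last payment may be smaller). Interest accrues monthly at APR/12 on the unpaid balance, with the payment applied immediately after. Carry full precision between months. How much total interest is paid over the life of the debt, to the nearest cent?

Monthly rate r = 28.7%/12 = 2.39167% = 0.0239167.
Payoff takes n = ⌈−ln(1 − rB₀/P)/ln(1+r)⌉ = ⌈32.639⌉ = 33 payments; the last is €80.21.
Total paid = 32·€125.00 + €80.21 = €4,080.21.
Total interest = total paid − principal = €4,080.21 − €2,810.00 = €1,270.21.

€1,270.21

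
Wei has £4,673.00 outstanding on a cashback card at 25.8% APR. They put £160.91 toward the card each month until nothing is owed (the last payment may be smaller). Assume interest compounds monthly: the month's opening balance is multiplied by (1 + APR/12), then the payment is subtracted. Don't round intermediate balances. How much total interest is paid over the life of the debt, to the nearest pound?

Monthly rate r = 25.8%/12 = 2.15% = 0.0215.
Payoff takes n = ⌈−ln(1 − rB₀/P)/ln(1+r)⌉ = ⌈46.031⌉ = 47 payments; the last is £5.10.
Total paid = 46·£160.91 + £5.10 = £7,406.96.
Total interest = total paid − principal = £7,406.96 − £4,673.00 = £2,733.96.

£2,734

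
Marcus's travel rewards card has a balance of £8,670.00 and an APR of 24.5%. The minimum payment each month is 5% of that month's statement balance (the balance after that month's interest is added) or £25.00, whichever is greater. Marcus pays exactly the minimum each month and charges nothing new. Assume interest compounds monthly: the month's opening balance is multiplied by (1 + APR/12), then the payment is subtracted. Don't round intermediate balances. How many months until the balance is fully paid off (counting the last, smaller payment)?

118 months

Monthly rate r = 24.5%/12 = 2.04167% = 0.0204167.
While 5% of the post-interest balance exceeds £25.00, each month B ← (B·(1+r))·(1 − 0.05), i.e. B shrinks by the factor (1+r)·0.95 = 0.9694.
This holds for months 1–93. Entering month 94 the balance is £481.53; 5% of the post-interest balance is now below £25.00, so the flat £25.00 minimum applies from here.
From month 94 a fixed £25.00 at rate r clears £481.53 in 25 more payments. Total: 93 + 25 = 118 months.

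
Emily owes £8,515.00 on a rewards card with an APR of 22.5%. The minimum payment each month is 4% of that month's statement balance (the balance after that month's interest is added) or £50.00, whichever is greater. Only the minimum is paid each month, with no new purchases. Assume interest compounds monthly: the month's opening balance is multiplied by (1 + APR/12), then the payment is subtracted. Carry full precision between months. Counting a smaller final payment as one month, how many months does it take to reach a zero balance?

121 months

Monthly rate r = 22.5%/12 = 1.875% = 0.01875.
While 4% of the post-interest balance exceeds £50.00, each month B ← (B·(1+r))·(1 − 0.04), i.e. B shrinks by the factor (1+r)·0.96 = 0.978.
This holds for months 1–88. Entering month 89 the balance is £1,202.28; 4% of the post-interest balance is now below £50.00, so the flat £50.00 minimum applies from here.
From month 89 a fixed £50.00 at rate r clears £1,202.28 in 33 more payments. Total: 88 + 33 = 121 months.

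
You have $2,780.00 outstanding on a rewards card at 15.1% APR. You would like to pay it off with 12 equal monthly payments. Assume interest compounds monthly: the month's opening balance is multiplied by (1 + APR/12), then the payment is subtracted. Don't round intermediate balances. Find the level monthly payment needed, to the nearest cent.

Monthly rate r = 15.1%/12 = 1.25833% = 0.0125833.
Level-payment amortization: P = B₀·r / (1 − (1+r)^(−n)) = 2780.00·0.0125833 / (1 − 1.01258^(−12)).
Denominator 1 − (1+r)^(−12) = 0.139341817.
P = 34.9817 / 0.139341817 ≈ 251.05.

$251.05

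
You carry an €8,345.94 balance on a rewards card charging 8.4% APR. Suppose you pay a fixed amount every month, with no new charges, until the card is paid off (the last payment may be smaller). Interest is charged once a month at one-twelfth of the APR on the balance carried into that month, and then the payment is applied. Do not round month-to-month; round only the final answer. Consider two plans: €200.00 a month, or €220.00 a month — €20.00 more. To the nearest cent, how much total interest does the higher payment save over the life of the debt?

€171.00

Monthly rate r = 8.4%/12 = 0.7% = 0.007.
At €200.00/mo: n = ⌈−ln(1 − rB₀/P)/ln(1+r)⌉ = 50 payments (last €105.07); total interest = total paid − €8,345.94 = €1,559.13.
At €220.00/mo: 45 payments (last €54.07); total interest €1,388.13.
Interest saved = €1,559.13 − €1,388.13 = €171.00.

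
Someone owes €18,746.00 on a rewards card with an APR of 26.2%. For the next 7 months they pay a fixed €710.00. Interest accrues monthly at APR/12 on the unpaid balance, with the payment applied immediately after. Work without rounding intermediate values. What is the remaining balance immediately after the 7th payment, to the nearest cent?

€16,498.01

Monthly rate r = 26.2%/12 = 2.18333% = 0.0218333.
Each month: B ← B·(1+r) − €710.00.
Month 1: interest €409.29; balance after payment €18,445.29.
Month 2: interest €402.72; balance after payment €18,138.01.
Month 3: interest €396.01; balance after payment €17,824.02.
Month 4: interest €389.16; balance after payment €17,503.18.
Month 5: interest €382.15; balance after payment €17,175.33.
Month 6: interest €374.99; balance after payment €16,840.33.
Month 7: interest €367.68; balance after payment €16,498.01.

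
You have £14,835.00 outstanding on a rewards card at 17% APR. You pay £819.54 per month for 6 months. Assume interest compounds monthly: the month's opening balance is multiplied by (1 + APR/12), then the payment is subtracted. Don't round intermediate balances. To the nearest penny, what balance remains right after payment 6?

£11,046.77

Monthly rate r = 17%/12 = 1.41667% = 0.0141667.
Each month: B ← B·(1+r) − £819.54.
Month 1: interest £210.16; balance after payment £14,225.62.
Month 2: interest £201.53; balance after payment £13,607.61.
Month 3: interest £192.77; balance after payment £12,980.85.
Month 4: interest £183.90; balance after payment £12,345.20.
Month 5: interest £174.89; balance after payment £11,700.55.
Month 6: interest £165.76; balance after payment £11,046.77.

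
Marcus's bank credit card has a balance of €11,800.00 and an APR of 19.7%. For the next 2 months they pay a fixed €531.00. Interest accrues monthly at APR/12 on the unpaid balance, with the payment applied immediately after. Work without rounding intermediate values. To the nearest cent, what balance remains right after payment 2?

€11,119.90

Monthly rate r = 19.7%/12 = 1.64167% = 0.0164167.
Each month: B ← B·(1+r) − €531.00.
Month 1: interest €193.72; balance after payment €11,462.72.
Month 2: interest €188.18; balance after payment €11,119.90.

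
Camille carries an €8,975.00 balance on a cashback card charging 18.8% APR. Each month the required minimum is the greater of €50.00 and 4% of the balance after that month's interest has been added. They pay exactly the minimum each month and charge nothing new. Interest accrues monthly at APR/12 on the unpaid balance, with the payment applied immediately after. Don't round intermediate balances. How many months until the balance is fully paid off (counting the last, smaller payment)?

Monthly rate r = 18.8%/12 = 1.56667% = 0.0156667.
While 4% of the post-interest balance exceeds €50.00, each month B ← (B·(1+r))·(1 − 0.04), i.e. B shrinks by the factor (1+r)·0.96 = 0.97504.
This holds for months 1–79. Entering month 80 the balance is €1,218.45; 4% of the post-interest balance is now below €50.00, so the flat €50.00 minimum applies from here.
From month 80 a fixed €50.00 at rate r clears €1,218.45 in 31 more payments. Total: 79 + 31 = 110 months.

110 months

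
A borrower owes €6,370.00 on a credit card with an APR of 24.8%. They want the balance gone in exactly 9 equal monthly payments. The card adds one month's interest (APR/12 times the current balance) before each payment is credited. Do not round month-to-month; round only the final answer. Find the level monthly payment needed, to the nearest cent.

€782.91

Monthly rate r = 24.8%/12 = 2.06667% = 0.0206667.
Level-payment amortization: P = B₀·r / (1 − (1+r)^(−n)) = 6370.00·0.0206667 / (1 − 1.02067^(−9)).
Denominator 1 − (1+r)^(−9) = 0.168150777.
P = 131.647 / 0.168150777 ≈ 782.91.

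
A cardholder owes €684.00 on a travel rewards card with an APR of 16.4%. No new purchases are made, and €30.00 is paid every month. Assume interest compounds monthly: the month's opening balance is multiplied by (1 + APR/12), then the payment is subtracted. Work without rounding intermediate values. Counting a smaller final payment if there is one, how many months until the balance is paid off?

Monthly rate r = 16.4%/12 = 1.36667% = 0.0136667.
Recurrence: B ← B·(1+r) − €30.00.
Month 1: interest €9.35; balance after payment €663.35.
Month 2: interest €9.07; balance after payment €642.41.
Closed form: n = −ln(1 − rB₀/P)/ln(1+r) = −ln(0.6884)/ln(1.01367) ≈ 27.507, so the balance reaches zero during payment 28.

28 payments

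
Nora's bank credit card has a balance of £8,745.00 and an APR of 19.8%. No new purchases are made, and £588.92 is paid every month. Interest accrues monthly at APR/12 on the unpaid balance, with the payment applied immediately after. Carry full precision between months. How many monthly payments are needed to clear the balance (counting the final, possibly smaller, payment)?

18 payments

Monthly rate r = 19.8%/12 = 1.65% = 0.0165.
Recurrence: B ← B·(1+r) − £588.92.
Month 1: interest £144.29; balance after payment £8,300.37.
Month 2: interest £136.96; balance after payment £7,848.41.
Closed form: n = −ln(1 − rB₀/P)/ln(1+r) = −ln(0.75499)/ln(1.0165) ≈ 17.174, so the balance reaches zero during payment 18.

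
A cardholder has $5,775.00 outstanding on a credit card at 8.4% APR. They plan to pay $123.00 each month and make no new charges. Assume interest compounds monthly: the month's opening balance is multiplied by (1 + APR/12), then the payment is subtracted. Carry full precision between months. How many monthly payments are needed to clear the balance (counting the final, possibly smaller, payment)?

58 months

Monthly rate r = 8.4%/12 = 0.7% = 0.007.
Recurrence: B ← B·(1+r) − $123.00.
Month 1: interest $40.43; balance after payment $5,692.43.
Month 2: interest $39.85; balance after payment $5,609.27.
Closed form: n = −ln(1 − rB₀/P)/ln(1+r) = −ln(0.67134)/ln(1.007) ≈ 57.124, so the balance reaches zero during payment 58.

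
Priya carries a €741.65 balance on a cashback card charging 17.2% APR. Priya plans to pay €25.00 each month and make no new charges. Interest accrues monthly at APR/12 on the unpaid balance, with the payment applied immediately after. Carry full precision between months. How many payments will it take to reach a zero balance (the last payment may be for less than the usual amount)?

39 months

Monthly rate r = 17.2%/12 = 1.43333% = 0.0143333.
Recurrence: B ← B·(1+r) − €25.00.
Month 1: interest €10.63; balance after payment €727.28.
Month 2: interest €10.42; balance after payment €712.70.
Closed form: n = −ln(1 − rB₀/P)/ln(1+r) = −ln(0.57479)/ln(1.01433) ≈ 38.910, so the balance reaches zero during payment 39.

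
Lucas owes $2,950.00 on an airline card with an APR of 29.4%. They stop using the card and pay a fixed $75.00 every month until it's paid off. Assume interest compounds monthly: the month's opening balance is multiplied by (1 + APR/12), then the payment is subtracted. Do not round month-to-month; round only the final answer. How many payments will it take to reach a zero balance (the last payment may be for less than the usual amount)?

137 payments

Monthly rate r = 29.4%/12 = 2.45% = 0.0245.
Recurrence: B ← B·(1+r) − $75.00.
Month 1: interest $72.27; balance after payment $2,947.28.
Month 2: interest $72.21; balance after payment $2,944.48.
Closed form: n = −ln(1 − rB₀/P)/ln(1+r) = −ln(0.036333)/ln(1.0245) ≈ 136.958, so the balance reaches zero during payment 137.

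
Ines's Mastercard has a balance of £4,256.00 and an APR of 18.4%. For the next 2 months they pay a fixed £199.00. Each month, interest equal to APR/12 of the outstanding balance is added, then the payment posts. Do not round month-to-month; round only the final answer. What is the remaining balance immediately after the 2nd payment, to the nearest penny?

£3,986.47

Monthly rate r = 18.4%/12 = 1.53333% = 0.0153333.
Each month: B ← B·(1+r) − £199.00.
Month 1: interest £65.26; balance after payment £4,122.26.
Month 2: interest £63.21; balance after payment £3,986.47.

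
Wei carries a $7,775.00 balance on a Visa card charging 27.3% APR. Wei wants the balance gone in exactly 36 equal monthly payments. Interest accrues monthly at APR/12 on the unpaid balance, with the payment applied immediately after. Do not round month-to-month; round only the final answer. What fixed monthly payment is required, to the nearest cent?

$318.67

Monthly rate r = 27.3%/12 = 2.275% = 0.02275.
Level-payment amortization: P = B₀·r / (1 − (1+r)^(−n)) = 7775.00·0.02275 / (1 − 1.02275^(−36)).
Denominator 1 − (1+r)^(−36) = 0.555063099.
P = 176.881 / 0.555063099 ≈ 318.67.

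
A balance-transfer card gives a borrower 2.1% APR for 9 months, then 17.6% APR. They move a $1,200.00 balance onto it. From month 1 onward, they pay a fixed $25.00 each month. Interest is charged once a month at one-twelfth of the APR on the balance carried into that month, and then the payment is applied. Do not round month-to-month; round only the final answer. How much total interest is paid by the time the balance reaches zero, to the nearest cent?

$523.69

Promo months 1–9 at r₀ = 2.1%/12 = 0.00175; months 10+ at r₁ = 17.6%/12 = 0.0146667.
After month 9: iterate B ← B·(1+r₀) − $25.00 for 9 months → $992.45.
Then at r₁ with $25.00/mo: n₂ = −ln(1 − r₁·B/P)/ln(1+r₁) ≈ 59.95 → 60 more payments.
Total paid = 68·$25.00 + $23.69 = $1,723.69; interest = $1,723.69 − $1,200.00 = $523.69.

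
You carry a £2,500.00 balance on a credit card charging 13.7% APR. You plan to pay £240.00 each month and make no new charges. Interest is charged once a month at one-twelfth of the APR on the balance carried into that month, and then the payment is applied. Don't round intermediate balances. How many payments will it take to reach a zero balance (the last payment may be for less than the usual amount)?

12 months

Monthly rate r = 13.7%/12 = 1.14167% = 0.0114167.
Recurrence: B ← B·(1+r) − £240.00.
Month 1: interest £28.54; balance after payment £2,288.54.
Month 2: interest £26.13; balance after payment £2,074.67.
Closed form: n = −ln(1 − rB₀/P)/ln(1+r) = −ln(0.88108)/ln(1.01142) ≈ 11.153, so the balance reaches zero during payment 12.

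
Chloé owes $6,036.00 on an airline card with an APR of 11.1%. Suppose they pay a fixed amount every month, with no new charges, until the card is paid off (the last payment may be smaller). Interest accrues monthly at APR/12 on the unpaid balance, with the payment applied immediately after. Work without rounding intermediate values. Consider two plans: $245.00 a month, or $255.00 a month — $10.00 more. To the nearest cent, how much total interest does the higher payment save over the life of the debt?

$37.76

Monthly rate r = 11.1%/12 = 0.925% = 0.00925.
At $245.00/mo: n = ⌈−ln(1 − rB₀/P)/ln(1+r)⌉ = 29 payments (last $21.87); total interest = total paid − $6,036.00 = $845.87.
At $255.00/mo: 27 payments (last $214.11); total interest $808.11.
Interest saved = $845.87 − $808.11 = $37.76.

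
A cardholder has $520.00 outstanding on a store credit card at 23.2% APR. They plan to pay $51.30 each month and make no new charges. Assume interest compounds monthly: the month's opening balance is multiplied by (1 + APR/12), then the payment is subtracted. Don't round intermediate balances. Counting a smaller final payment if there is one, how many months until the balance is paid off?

12 payments

Monthly rate r = 23.2%/12 = 1.93333% = 0.0193333.
Recurrence: B ← B·(1+r) − $51.30.
Month 1: interest $10.05; balance after payment $478.75.
Month 2: interest $9.26; balance after payment $436.71.
Closed form: n = −ln(1 − rB₀/P)/ln(1+r) = −ln(0.80403)/ln(1.01933) ≈ 11.391, so the balance reaches zero during payment 12.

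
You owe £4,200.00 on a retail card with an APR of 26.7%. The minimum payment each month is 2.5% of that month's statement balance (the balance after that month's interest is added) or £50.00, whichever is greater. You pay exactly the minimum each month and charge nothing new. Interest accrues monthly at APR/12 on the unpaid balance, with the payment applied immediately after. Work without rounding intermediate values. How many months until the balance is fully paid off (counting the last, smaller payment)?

324 months

Monthly rate r = 26.7%/12 = 2.225% = 0.02225.
While 2.5% of the post-interest balance exceeds £50.00, each month B ← (B·(1+r))·(1 − 0.025), i.e. B shrinks by the factor (1+r)·0.975 = 0.99669.
This holds for months 1–231. Entering month 232 the balance is £1,954.38; 2.5% of the post-interest balance is now below £50.00, so the flat £50.00 minimum applies from here.
From month 232 a fixed £50.00 at rate r clears £1,954.38 in 93 more payments. Total: 231 + 93 = 324 months.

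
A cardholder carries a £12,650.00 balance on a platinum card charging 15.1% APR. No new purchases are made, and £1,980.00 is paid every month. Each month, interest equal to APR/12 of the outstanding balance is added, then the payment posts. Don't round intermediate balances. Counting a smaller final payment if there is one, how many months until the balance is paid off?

Monthly rate r = 15.1%/12 = 1.25833% = 0.0125833.
Recurrence: B ← B·(1+r) − £1,980.00.
Month 1: interest £159.18; balance after payment £10,829.18.
Month 2: interest £136.27; balance after payment £8,985.45.
Closed form: n = −ln(1 − rB₀/P)/ln(1+r) = −ln(0.91961)/ln(1.01258) ≈ 6.702, so the balance reaches zero during payment 7.

7 months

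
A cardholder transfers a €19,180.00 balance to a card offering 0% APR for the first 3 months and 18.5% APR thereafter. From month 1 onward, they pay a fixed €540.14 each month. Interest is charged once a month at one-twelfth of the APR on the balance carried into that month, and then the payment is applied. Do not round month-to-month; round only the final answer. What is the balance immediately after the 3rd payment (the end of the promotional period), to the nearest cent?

Promo months 1–3 at r₀ = 0%/12 = 0; months 4+ at r₁ = 18.5%/12 = 0.0154167.
After month 3 (no interest yet): B = €19,180.00 − 3·€540.14 = €17,559.58.

€17,559.58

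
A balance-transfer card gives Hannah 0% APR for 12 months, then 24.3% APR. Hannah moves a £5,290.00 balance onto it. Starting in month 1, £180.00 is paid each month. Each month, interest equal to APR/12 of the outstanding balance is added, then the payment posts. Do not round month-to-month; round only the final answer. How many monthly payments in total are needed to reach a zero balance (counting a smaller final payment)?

Promo months 1–12 at r₀ = 0%/12 = 0; months 13+ at r₁ = 24.3%/12 = 0.02025.
After month 12 (no interest yet): B = £5,290.00 − 12·£180.00 = £3,130.00.
Then at r₁ with £180.00/mo: n₂ = −ln(1 − r₁·B/P)/ln(1+r₁) ≈ 21.65 → 22 more payments.

34 months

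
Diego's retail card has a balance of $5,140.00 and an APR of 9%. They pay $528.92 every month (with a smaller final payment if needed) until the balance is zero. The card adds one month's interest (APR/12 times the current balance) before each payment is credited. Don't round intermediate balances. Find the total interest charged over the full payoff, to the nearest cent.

Monthly rate r = 9%/12 = 0.75% = 0.0075.
Payoff takes n = ⌈−ln(1 − rB₀/P)/ln(1+r)⌉ = ⌈10.128⌉ = 11 payments; the last is $67.95.
Total paid = 10·$528.92 + $67.95 = $5,357.15.
Total interest = total paid − principal = $5,357.15 − $5,140.00 = $217.15.

$217.15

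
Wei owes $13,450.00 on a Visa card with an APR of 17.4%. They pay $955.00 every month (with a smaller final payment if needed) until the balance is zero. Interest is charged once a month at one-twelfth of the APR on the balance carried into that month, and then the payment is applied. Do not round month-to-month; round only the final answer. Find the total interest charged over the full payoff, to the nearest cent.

$1,704.20

Monthly rate r = 17.4%/12 = 1.45% = 0.0145.
Payoff takes n = ⌈−ln(1 − rB₀/P)/ln(1+r)⌉ = ⌈15.867⌉ = 16 payments; the last is $829.20.
Total paid = 15·$955.00 + $829.20 = $15,154.20.
Total interest = total paid − principal = $15,154.20 − $13,450.00 = $1,704.20.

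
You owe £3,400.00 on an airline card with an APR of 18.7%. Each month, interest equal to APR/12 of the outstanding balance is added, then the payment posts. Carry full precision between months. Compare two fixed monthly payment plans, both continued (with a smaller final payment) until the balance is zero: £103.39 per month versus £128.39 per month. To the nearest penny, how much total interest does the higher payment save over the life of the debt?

Monthly rate r = 18.7%/12 = 1.55833% = 0.0155833.
At £103.39/mo: n = ⌈−ln(1 − rB₀/P)/ln(1+r)⌉ = 47 payments (last £47.53); total interest = total paid − £3,400.00 = £1,403.47.
At £128.39/mo: 35 payments (last £53.62); total interest £1,018.88.
Interest saved = £1,403.47 − £1,018.88 = £384.59.

£384.59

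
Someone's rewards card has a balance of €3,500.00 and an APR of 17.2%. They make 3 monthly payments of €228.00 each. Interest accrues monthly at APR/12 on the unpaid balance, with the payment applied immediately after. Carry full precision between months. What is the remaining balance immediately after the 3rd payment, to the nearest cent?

€2,958.82

Monthly rate r = 17.2%/12 = 1.43333% = 0.0143333.
Each month: B ← B·(1+r) − €228.00.
Month 1: interest €50.17; balance after payment €3,322.17.
Month 2: interest €47.62; balance after payment €3,141.78.
Month 3: interest €45.03; balance after payment €2,958.82.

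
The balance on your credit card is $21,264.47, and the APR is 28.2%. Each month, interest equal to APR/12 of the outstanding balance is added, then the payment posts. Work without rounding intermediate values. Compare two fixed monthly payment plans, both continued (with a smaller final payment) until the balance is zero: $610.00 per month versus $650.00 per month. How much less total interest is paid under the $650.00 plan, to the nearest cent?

Monthly rate r = 28.2%/12 = 2.35% = 0.0235.
At $610.00/mo: n = ⌈−ln(1 − rB₀/P)/ln(1+r)⌉ = 74 payments (last $388.69); total interest = total paid − $21,264.47 = $23,654.22.
At $650.00/mo: 64 payments (last $30.20); total interest $19,715.73.
Interest saved = $23,654.22 − $19,715.73 = $3,938.49.

$3,938.49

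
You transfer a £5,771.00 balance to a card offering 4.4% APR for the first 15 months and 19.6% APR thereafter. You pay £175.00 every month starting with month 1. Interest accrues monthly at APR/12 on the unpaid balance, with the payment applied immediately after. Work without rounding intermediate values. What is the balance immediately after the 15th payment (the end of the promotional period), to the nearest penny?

Promo months 1–15 at r₀ = 4.4%/12 = 0.00366667; months 16+ at r₁ = 19.6%/12 = 0.0163333.
After month 15: iterate B ← B·(1+r₀) − £175.00 for 15 months → £3,403.23.

£3,403.23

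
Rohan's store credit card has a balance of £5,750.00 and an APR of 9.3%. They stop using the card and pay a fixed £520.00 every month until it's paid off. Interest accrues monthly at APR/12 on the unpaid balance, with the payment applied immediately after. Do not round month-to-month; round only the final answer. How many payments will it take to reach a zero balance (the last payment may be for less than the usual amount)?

12 months

Monthly rate r = 9.3%/12 = 0.775% = 0.00775.
Recurrence: B ← B·(1+r) − £520.00.
Month 1: interest £44.56; balance after payment £5,274.56.
Month 2: interest £40.88; balance after payment £4,795.44.
Closed form: n = −ln(1 − rB₀/P)/ln(1+r) = −ln(0.9143)/ln(1.00775) ≈ 11.605, so the balance reaches zero during payment 12.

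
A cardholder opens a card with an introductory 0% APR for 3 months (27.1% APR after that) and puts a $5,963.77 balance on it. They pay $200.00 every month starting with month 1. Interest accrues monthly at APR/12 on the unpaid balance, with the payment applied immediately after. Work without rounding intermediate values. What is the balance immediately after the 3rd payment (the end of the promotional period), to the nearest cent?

$5,363.77

Promo months 1–3 at r₀ = 0%/12 = 0; months 4+ at r₁ = 27.1%/12 = 0.0225833.
After month 3 (no interest yet): B = $5,963.77 − 3·$200.00 = $5,363.77.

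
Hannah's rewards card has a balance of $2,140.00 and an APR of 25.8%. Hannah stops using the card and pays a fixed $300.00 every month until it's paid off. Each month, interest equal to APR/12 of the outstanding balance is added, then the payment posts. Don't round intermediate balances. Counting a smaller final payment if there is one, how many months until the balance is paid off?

Monthly rate r = 25.8%/12 = 2.15% = 0.0215.
Recurrence: B ← B·(1+r) − $300.00.
Month 1: interest $46.01; balance after payment $1,886.01.
Month 2: interest $40.55; balance after payment $1,626.56.
Closed form: n = −ln(1 − rB₀/P)/ln(1+r) = −ln(0.84663)/ln(1.0215) ≈ 7.827, so the balance reaches zero during payment 8.

8 payments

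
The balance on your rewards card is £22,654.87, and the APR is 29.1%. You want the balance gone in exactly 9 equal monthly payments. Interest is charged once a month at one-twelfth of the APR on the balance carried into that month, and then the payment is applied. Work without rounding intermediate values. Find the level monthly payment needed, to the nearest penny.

Monthly rate r = 29.1%/12 = 2.425% = 0.02425.
Level-payment amortization: P = B₀·r / (1 − (1+r)^(−n)) = 22654.87·0.02425 / (1 − 1.02425^(−9)).
Denominator 1 − (1+r)^(−9) = 0.193979205.
P = 549.381 / 0.193979205 ≈ 2832.16.

£2,832.16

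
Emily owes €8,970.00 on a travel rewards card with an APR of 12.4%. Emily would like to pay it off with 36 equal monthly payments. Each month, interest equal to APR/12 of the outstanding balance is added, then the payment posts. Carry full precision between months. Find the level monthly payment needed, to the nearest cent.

€299.65

Monthly rate r = 12.4%/12 = 1.03333% = 0.0103333.
Level-payment amortization: P = B₀·r / (1 − (1+r)^(−n)) = 8970.00·0.0103333 / (1 − 1.01033^(−36)).
Denominator 1 − (1+r)^(−36) = 0.309328619.
P = 92.69 / 0.309328619 ≈ 299.65.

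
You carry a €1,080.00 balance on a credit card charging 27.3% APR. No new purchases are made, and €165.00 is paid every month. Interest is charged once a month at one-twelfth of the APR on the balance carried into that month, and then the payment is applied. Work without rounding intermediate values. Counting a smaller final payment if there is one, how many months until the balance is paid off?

Monthly rate r = 27.3%/12 = 2.275% = 0.02275.
Recurrence: B ← B·(1+r) − €165.00.
Month 1: interest €24.57; balance after payment €939.57.
Month 2: interest €21.38; balance after payment €795.95.
Closed form: n = −ln(1 − rB₀/P)/ln(1+r) = −ln(0.85109)/ln(1.02275) ≈ 7.168, so the balance reaches zero during payment 8.

8 payments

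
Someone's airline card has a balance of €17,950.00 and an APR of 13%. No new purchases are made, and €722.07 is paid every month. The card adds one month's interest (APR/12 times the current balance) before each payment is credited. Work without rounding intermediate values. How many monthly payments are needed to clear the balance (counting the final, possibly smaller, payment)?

Monthly rate r = 13%/12 = 1.08333% = 0.0108333.
Recurrence: B ← B·(1+r) − €722.07.
Month 1: interest €194.46; balance after payment €17,422.39.
Month 2: interest €188.74; balance after payment €16,889.06.
Closed form: n = −ln(1 − rB₀/P)/ln(1+r) = −ln(0.73069)/ln(1.01083) ≈ 29.119, so the balance reaches zero during payment 30.

30 months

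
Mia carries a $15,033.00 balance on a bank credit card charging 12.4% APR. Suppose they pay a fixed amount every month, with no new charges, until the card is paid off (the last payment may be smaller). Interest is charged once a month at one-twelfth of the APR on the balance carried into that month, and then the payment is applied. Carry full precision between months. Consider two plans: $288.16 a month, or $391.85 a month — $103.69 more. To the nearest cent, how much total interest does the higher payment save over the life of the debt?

$2,465.61

Monthly rate r = 12.4%/12 = 1.03333% = 0.0103333.
At $288.16/mo: n = ⌈−ln(1 − rB₀/P)/ln(1+r)⌉ = 76 payments (last $98.59); total interest = total paid − $15,033.00 = $6,677.59.
At $391.85/mo: 50 payments (last $44.33); total interest $4,211.98.
Interest saved = $6,677.59 − $4,211.98 = $2,465.61.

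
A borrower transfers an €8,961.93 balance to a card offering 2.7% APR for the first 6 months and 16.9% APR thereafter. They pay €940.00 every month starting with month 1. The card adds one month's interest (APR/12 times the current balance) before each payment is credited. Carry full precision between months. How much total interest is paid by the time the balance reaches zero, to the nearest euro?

Promo months 1–6 at r₀ = 2.7%/12 = 0.00225; months 7+ at r₁ = 16.9%/12 = 0.0140833.
After month 6: iterate B ← B·(1+r₀) − €940.00 for 6 months → €3,411.78.
Then at r₁ with €940.00/mo: n₂ = −ln(1 − r₁·B/P)/ln(1+r₁) ≈ 3.75 → 4 more payments.
Total paid = 9·€940.00 + €707.90 = €9,167.90; interest = €9,167.90 − €8,961.93 = €205.97.

€206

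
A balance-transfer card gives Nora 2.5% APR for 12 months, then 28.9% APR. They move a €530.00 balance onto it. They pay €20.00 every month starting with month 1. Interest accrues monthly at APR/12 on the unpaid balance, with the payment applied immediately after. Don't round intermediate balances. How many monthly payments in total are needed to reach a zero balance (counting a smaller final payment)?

31 payments

Promo months 1–12 at r₀ = 2.5%/12 = 0.00208333; months 13+ at r₁ = 28.9%/12 = 0.0240833.
After month 12: iterate B ← B·(1+r₀) − €20.00 for 12 months → €300.63.
Then at r₁ with €20.00/mo: n₂ = −ln(1 − r₁·B/P)/ln(1+r₁) ≈ 18.89 → 19 more payments.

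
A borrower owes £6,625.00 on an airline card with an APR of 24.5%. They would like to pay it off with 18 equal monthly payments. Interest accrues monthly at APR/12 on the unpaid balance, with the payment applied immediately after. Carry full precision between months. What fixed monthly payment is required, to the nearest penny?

Monthly rate r = 24.5%/12 = 2.04167% = 0.0204167.
Level-payment amortization: P = B₀·r / (1 − (1+r)^(−n)) = 6625.00·0.0204167 / (1 − 1.02042^(−18)).
Denominator 1 − (1+r)^(−18) = 0.304968931.
P = 135.26 / 0.304968931 ≈ 443.52.

£443.52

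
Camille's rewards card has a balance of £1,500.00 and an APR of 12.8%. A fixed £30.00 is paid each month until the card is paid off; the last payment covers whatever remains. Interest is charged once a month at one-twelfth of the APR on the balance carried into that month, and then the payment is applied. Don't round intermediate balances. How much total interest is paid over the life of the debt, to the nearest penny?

Monthly rate r = 12.8%/12 = 1.06667% = 0.0106667.
Payoff takes n = ⌈−ln(1 − rB₀/P)/ln(1+r)⌉ = ⌈71.831⌉ = 72 payments; the last is £24.95.
Total paid = 71·£30.00 + £24.95 = £2,154.95.
Total interest = total paid − principal = £2,154.95 − £1,500.00 = £654.95.

£654.95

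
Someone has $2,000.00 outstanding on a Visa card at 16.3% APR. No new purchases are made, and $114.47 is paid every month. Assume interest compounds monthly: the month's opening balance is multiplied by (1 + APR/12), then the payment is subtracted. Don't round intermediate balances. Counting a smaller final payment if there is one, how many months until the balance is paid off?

21 months

Monthly rate r = 16.3%/12 = 1.35833% = 0.0135833.
Recurrence: B ← B·(1+r) − $114.47.
Month 1: interest $27.17; balance after payment $1,912.70.
Month 2: interest $25.98; balance after payment $1,824.21.
Closed form: n = −ln(1 − rB₀/P)/ln(1+r) = −ln(0.76267)/ln(1.01358) ≈ 20.080, so the balance reaches zero during payment 21.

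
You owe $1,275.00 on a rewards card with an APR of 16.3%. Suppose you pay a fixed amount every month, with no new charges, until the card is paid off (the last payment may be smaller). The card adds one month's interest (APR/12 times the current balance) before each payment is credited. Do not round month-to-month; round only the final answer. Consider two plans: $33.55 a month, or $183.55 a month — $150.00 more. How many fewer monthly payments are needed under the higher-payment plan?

46 fewer payments

Monthly rate r = 16.3%/12 = 1.35833% = 0.0135833.
At $33.55/mo: n = ⌈−ln(1 − rB₀/P)/ln(1+r)⌉ = 54 payments (last $27.46); total interest = total paid − $1,275.00 = $530.61.
At $183.55/mo: 8 payments (last $63.73); total interest $73.58.
Payments saved = 54 − 8 = 46.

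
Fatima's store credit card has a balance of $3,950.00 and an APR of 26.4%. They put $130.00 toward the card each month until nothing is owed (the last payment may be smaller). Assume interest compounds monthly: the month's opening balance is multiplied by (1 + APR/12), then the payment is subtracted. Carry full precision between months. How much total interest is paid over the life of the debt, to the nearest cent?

Monthly rate r = 26.4%/12 = 2.2% = 0.022.
Payoff takes n = ⌈−ln(1 − rB₀/P)/ln(1+r)⌉ = ⌈50.732⌉ = 51 payments; the last is $95.48.
Total paid = 50·$130.00 + $95.48 = $6,595.48.
Total interest = total paid − principal = $6,595.48 − $3,950.00 = $2,645.48.

$2,645.48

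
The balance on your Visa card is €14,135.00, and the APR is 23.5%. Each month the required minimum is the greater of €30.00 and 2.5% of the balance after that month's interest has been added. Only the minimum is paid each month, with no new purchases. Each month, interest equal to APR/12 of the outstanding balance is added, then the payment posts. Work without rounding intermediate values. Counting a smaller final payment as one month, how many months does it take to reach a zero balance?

496 months

Monthly rate r = 23.5%/12 = 1.95833% = 0.0195833.
While 2.5% of the post-interest balance exceeds €30.00, each month B ← (B·(1+r))·(1 − 0.025), i.e. B shrinks by the factor (1+r)·0.975 = 0.99409.
This holds for months 1–420. Entering month 421 the balance is €1,174.30; 2.5% of the post-interest balance is now below €30.00, so the flat €30.00 minimum applies from here.
From month 421 a fixed €30.00 at rate r clears €1,174.30 in 76 more payments. Total: 420 + 76 = 496 months.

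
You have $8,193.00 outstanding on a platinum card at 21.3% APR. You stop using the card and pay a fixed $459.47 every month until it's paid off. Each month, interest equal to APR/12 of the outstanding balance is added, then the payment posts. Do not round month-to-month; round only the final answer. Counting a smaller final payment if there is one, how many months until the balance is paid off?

Monthly rate r = 21.3%/12 = 1.775% = 0.01775.
Recurrence: B ← B·(1+r) − $459.47.
Month 1: interest $145.43; balance after payment $7,878.96.
Month 2: interest $139.85; balance after payment $7,559.34.
Closed form: n = −ln(1 − rB₀/P)/ln(1+r) = −ln(0.68349)/ln(1.01775) ≈ 21.629, so the balance reaches zero during payment 22.

22 payments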